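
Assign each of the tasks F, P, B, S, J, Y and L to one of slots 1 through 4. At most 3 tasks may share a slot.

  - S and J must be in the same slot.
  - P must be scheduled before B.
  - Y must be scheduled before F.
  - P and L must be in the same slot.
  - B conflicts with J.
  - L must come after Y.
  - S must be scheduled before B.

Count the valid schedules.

Splitting on F: it can be 2 (5), 3 (7), 4 (7). Listing each branch's schedules as (P, B, S, J, Y, L):
F=2: (2,3,1,1,1,2) (2,4,1,1,1,2) (2,4,3,3,1,2) (3,4,1,1,1,3) (3,4,2,2,1,3) — 5.
F=3: (2,3,1,1,1,2) (2,4,1,1,1,2) (2,4,3,3,1,2) (3,4,1,1,1,3) (3,4,1,1,2,3) (3,4,2,2,1,3) (3,4,2,2,2,3) — 7.
F=4: (2,3,1,1,1,2) (2,4,1,1,1,2) (2,4,3,3,1,2) (3,4,1,1,1,3) (3,4,1,1,2,3) (3,4,2,2,1,3) (3,4,2,2,2,3) — 7.
Summing: 5 + 7 + 7 = 19.

19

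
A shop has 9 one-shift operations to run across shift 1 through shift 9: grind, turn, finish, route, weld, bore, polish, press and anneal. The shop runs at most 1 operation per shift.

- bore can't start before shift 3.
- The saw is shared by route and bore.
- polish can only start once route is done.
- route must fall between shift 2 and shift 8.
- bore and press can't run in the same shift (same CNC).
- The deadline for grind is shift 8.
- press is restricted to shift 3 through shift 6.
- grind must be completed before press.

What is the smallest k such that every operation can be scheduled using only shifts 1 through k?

9 shifts

The precedence chain requires at least 2 distinct shifts.
With at most 1 per shift and 9 operations, at least 9 shifts are needed.
bore can't be placed before shift 3, so the schedule must run through at least shift 3.
9 works (last occupied shift: shift 9): for example bore in shift 4, turn in shift 6, press in shift 3, grind in shift 1, polish in shift 5, anneal in shift 9, weld in shift 8, route in shift 2, finish in shift 7.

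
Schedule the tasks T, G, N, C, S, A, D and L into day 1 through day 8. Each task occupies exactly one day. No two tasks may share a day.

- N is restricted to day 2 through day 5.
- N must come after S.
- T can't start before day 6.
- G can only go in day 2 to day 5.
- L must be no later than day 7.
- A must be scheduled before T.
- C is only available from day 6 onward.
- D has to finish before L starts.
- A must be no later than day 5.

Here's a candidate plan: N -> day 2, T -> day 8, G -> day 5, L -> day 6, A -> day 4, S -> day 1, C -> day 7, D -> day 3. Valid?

Valid

No two tasks may share a day — holds.
T can't start before day 6 — holds.
G can only go in day 2 to day 5 — holds.
N is restricted to day 2 through day 5 — holds.
N must come after S — holds.
L must be no later than day 7 — holds.
A must be no later than day 5 — holds.
C is only available from day 6 onward — holds.
A must be scheduled before T — holds.
D has to finish before L starts — holds.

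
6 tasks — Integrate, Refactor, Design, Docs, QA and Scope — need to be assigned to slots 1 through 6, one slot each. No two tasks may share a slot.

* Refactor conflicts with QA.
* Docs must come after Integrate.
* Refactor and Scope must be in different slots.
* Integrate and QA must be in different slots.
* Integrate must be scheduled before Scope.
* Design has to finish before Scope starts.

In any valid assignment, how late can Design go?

5

Downstream work caps Design at 5.
Design at 5 is achievable: Docs -> 2, Integrate -> 1, Scope -> 6, QA -> 4, Design -> 5, Refactor -> 3.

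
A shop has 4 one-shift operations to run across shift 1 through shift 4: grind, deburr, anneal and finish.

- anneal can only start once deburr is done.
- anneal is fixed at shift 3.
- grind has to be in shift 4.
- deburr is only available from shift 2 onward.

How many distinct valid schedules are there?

4

Enumerating: finish -> shift 1; grind -> shift 4; anneal -> shift 3; deburr -> shift 2 | grind -> shift 4; finish -> shift 2; anneal -> shift 3; deburr -> shift 2 | anneal -> shift 3; deburr -> shift 2; finish -> shift 3; grind -> shift 4 | grind=shift 4, finish=shift 4, deburr=shift 2, anneal=shift 3.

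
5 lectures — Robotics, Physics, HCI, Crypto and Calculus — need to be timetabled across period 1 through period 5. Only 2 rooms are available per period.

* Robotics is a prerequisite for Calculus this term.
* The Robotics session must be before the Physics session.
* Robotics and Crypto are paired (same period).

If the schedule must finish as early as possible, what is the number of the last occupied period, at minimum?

The precedence chain requires at least 2 distinct periods.
With at most 2 per period and 5 lectures, at least 3 periods are needed.
3 works (last occupied period: period 3): for example Robotics=period 1, HCI=period 3, Calculus=period 2, Physics=period 2, Crypto=period 1.

3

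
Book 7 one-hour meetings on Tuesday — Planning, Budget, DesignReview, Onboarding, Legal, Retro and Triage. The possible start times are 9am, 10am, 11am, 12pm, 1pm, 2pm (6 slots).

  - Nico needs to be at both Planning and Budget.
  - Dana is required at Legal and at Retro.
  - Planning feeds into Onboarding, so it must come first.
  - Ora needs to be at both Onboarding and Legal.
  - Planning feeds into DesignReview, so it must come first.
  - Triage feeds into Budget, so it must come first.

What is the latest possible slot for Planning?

Downstream work caps Planning at 1pm.
Planning at 1pm is achievable: Legal -> 9am, Triage -> 9am, Retro -> 10am, Planning -> 1pm, Onboarding -> 2pm, Budget -> 10am, DesignReview -> 2pm.

1pm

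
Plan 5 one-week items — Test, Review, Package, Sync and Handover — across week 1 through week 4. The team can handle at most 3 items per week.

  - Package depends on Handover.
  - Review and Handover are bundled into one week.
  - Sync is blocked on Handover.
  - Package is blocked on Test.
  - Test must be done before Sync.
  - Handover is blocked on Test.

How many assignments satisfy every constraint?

Splitting on Test: it can be week 1 (5), week 2 (1). Listing each branch's schedules as (Review, Package, Sync, Handover) by week number:
Test=week 1: (2,3,3,2) (2,3,4,2) (2,4,3,2) (2,4,4,2) (3,4,4,3) — 5.
Test=week 2: (3,4,4,3) — 1.
Summing: 5 + 1 = 6.

6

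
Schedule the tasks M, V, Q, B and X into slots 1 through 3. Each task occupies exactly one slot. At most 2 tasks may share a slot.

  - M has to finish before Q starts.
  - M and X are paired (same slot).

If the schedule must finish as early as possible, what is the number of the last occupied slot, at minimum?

3

The precedence chain requires at least 2 distinct slots.
With at most 2 per slot and 5 tasks, at least 3 slots are needed.
3 works (last occupied slot: 3): for example Q in 2, B in 3, M in 1, V in 2, X in 1.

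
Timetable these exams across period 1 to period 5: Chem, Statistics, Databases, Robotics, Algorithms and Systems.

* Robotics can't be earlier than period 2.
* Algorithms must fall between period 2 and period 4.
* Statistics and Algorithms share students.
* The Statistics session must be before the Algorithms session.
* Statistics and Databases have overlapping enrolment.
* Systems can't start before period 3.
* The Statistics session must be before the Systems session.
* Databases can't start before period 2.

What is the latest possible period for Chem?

Chem at period 5 is achievable: Statistics in period 1, Databases in period 2, Algorithms in period 2, Systems in period 3, Robotics in period 2, Chem in period 5.

period 5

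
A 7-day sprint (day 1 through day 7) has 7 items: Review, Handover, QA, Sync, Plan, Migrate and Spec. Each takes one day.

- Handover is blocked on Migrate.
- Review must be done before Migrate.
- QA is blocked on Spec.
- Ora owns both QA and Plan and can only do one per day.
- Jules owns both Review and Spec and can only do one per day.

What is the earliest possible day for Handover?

day 3

Precedence pushes Handover to at least day 3.
Handover at day 3 is achievable: Spec in day 2, Handover in day 3, Plan in day 1, Sync in day 1, Migrate in day 2, Review in day 1, QA in day 3.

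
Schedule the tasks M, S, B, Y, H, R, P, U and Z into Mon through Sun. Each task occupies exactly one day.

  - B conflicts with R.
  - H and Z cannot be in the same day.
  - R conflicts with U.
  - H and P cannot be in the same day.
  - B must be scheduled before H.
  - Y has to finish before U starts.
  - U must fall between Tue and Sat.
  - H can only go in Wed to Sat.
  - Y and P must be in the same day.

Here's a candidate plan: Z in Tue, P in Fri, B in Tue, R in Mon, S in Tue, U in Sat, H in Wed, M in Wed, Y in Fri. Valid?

Valid

Y has to finish before U starts — holds.
U must fall between Tue and Sat — holds.
Y and P must be in the same day — holds.
H can only go in Wed to Sat — holds.
B must be scheduled before H — holds.
H and Z cannot be in the same day — holds.
R conflicts with U — holds.
B conflicts with R — holds.
H and P cannot be in the same day — holds.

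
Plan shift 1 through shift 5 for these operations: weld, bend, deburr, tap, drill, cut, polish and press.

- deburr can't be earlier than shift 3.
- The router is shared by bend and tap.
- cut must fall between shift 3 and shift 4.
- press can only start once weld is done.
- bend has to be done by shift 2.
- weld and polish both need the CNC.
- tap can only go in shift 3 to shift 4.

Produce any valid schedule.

polish=shift 2; drill=shift 1; bend=shift 1; weld=shift 1; press=shift 2; cut=shift 3; deburr=shift 3; tap=shift 3

Checking: weld(shift 1) before press(shift 2); weld(shift 1) != polish(shift 2); bend(shift 1) != tap(shift 3); tap=shift 3 in [shift 3,shift 4]; deburr=shift 3 in [shift 3,shift 5]; bend=shift 1 in [shift 1,shift 2]; cut=shift 3 in [shift 3,shift 4].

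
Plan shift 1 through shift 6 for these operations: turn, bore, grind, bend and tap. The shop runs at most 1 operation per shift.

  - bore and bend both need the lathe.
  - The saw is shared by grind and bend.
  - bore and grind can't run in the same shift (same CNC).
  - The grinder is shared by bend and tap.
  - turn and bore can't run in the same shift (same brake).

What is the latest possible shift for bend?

shift 6

bend at shift 6 is achievable: tap in shift 4; grind in shift 3; turn in shift 1; bore in shift 2; bend in shift 6.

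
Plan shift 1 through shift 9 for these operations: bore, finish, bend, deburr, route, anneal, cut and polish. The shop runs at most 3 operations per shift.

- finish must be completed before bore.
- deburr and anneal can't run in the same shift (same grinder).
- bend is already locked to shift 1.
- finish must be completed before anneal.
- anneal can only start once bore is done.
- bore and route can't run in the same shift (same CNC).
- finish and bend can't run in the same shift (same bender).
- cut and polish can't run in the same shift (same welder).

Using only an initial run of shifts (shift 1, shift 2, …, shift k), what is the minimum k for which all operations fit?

4

The precedence chain requires at least 3 distinct shifts.
With at most 3 per shift and 8 operations, at least 3 shifts are needed.
Could 3 shifts be enough, i.e. nothing placed later than shift 3? No: bend's window within 3 shifts is {shift 1}; anneal must come after finish (at shift 1 or later) → {shift 2, shift 3}; finish must come before anneal (at shift 3 or earlier) → {shift 1, shift 2}; bore must come after finish (at shift 1 or later) → {shift 2, shift 3}; anneal must come after bore (at shift 2 or later) → {shift 3}; bore must come before anneal (at shift 3 or earlier) → {shift 2}; finish can't share with bend (shift 1) → {shift 2}; bore must come after finish (at shift 2 or later) → nothing is left.
So 3 shifts is not enough.
4 works (last occupied shift: shift 4): for example route=shift 1; deburr=shift 1; finish=shift 2; bore=shift 3; polish=shift 3; bend=shift 1; cut=shift 2; anneal=shift 4.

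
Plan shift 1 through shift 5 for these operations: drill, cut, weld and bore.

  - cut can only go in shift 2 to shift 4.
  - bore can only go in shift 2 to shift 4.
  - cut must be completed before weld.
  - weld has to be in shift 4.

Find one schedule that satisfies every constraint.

bore -> shift 2; drill -> shift 1; cut -> shift 2; weld -> shift 4

Checking: cut(shift 2) before weld(shift 4); cut=shift 2 in [shift 2,shift 4]; bore=shift 2 in [shift 2,shift 4]; weld=shift 4 in [shift 4,shift 4].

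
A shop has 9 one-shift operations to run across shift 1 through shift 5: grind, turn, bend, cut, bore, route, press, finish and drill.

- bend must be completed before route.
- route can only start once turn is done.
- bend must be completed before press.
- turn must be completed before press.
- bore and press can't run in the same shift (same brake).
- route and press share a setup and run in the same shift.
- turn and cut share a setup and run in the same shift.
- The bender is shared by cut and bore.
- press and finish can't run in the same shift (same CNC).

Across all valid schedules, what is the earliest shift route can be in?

shift 2

Precedence pushes route to at least shift 2.
route at shift 2 is achievable: bend -> shift 1; drill -> shift 1; cut -> shift 1; press -> shift 2; grind -> shift 1; finish -> shift 1; bore -> shift 3; turn -> shift 1; route -> shift 2.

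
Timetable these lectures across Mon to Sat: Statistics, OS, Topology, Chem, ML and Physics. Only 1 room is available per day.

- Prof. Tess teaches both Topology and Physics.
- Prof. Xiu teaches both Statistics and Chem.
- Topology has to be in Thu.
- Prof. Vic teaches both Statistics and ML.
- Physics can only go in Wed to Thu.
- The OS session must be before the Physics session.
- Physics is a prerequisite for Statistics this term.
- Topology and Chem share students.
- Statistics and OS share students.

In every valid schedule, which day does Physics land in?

Wed

Physics's window is Wed–Thu.
Topology is fixed at Thu, and Physics can't share a day with Topology.
So Physics must be Wed.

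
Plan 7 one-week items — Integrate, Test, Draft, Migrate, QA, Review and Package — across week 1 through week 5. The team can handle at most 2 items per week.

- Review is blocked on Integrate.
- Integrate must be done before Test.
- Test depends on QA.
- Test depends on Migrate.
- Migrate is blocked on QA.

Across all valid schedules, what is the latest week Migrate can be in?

Precedence pushes Migrate to at least week 2; downstream work caps Migrate at week 4.
Migrate at week 4 is achievable: Review in week 2; Integrate in week 1; Test in week 5; Draft in week 2; Package in week 3; Migrate in week 4; QA in week 1.

week 4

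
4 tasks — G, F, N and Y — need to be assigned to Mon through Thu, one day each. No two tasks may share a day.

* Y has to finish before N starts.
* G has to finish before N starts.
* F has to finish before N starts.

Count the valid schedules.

6

Splitting on G: it can be Mon (2), Tue (2), Wed (2). Listing each branch's schedules as (F, N, Y):
G=Mon: (Tue,Thu,Wed) (Wed,Thu,Tue) — 2.
G=Tue: (Mon,Thu,Wed) (Wed,Thu,Mon) — 2.
G=Wed: (Mon,Thu,Tue) (Tue,Thu,Mon) — 2.
Summing: 2 + 2 + 2 = 6.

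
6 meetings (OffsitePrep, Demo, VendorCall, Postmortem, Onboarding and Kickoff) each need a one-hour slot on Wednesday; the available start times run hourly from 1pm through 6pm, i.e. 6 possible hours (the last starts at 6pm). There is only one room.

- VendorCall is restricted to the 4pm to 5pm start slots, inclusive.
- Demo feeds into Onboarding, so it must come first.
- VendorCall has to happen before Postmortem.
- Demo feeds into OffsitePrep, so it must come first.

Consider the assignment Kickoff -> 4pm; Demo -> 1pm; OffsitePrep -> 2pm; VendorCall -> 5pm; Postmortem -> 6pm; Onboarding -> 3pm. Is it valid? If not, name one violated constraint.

Yes, all constraints hold

Demo feeds into OffsitePrep, so it must come first — holds.
VendorCall has to happen before Postmortem — holds.
There is only one room — holds.
VendorCall is restricted to the 4pm to 5pm start slots, inclusive — holds.
Demo feeds into Onboarding, so it must come first — holds.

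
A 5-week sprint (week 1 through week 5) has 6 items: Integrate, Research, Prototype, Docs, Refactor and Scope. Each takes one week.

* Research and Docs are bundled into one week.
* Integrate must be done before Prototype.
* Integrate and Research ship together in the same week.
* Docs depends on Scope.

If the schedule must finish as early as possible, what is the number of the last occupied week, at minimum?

The precedence chain requires at least 3 distinct weeks.
3 works (last occupied week: week 3): for example Research=week 2, Scope=week 1, Refactor=week 1, Integrate=week 2, Prototype=week 3, Docs=week 2.

week 3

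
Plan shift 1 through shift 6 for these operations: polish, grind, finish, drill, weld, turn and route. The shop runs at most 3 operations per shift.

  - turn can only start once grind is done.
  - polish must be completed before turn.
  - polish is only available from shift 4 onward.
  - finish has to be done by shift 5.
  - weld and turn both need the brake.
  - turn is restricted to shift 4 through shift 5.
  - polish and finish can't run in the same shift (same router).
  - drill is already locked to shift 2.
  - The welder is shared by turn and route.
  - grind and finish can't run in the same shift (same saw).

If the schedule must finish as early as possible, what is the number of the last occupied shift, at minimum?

shift 5

The precedence chain requires at least 2 distinct shifts.
With at most 3 per shift and 7 operations, at least 3 shifts are needed.
Propagating the time windows through the other constraints, turn can't land before shift 5, so the schedule must run through at least shift 5.
5 works (last occupied shift: shift 5): for example route=shift 1, drill=shift 2, weld=shift 1, grind=shift 1, turn=shift 5, finish=shift 2, polish=shift 4.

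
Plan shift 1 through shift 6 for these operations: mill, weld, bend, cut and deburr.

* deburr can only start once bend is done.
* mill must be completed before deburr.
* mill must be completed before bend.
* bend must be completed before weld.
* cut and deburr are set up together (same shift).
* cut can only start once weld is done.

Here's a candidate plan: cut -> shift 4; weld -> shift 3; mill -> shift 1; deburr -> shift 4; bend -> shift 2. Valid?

mill must be completed before deburr — holds.
deburr can only start once bend is done — holds.
cut can only start once weld is done — holds.
cut and deburr are set up together (same shift) — holds.
mill must be completed before bend — holds.
bend must be completed before weld — holds.

Yes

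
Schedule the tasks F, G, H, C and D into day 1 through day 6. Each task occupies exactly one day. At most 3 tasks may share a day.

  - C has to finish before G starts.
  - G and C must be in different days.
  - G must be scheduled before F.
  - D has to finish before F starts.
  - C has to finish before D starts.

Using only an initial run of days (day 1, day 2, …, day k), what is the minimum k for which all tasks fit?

The precedence chain requires at least 3 distinct days.
With at most 3 per day and 5 tasks, at least 2 days are needed.
3 works (last occupied day: day 3): for example C=day 1; G=day 2; H=day 1; D=day 2; F=day 3.

3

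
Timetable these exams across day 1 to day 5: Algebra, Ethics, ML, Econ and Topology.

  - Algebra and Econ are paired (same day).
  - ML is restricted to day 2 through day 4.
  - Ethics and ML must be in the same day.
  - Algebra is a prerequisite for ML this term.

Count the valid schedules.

30

Splitting on Algebra: it can be day 1 (15), day 2 (10), day 3 (5). Listing each branch's schedules as (Ethics, ML, Econ, Topology) by day number:
Algebra=day 1: (2,2,1,1) (2,2,1,2) (2,2,1,3) (2,2,1,4) (2,2,1,5) (3,3,1,1) (3,3,1,2) (3,3,1,3) (3,3,1,4) (3,3,1,5) (4,4,1,1) (4,4,1,2) (4,4,1,3) (4,4,1,4) (4,4,1,5) — 15.
Algebra=day 2: (3,3,2,1) (3,3,2,2) (3,3,2,3) (3,3,2,4) (3,3,2,5) (4,4,2,1) (4,4,2,2) (4,4,2,3) (4,4,2,4) (4,4,2,5) — 10.
Algebra=day 3: (4,4,3,1) (4,4,3,2) (4,4,3,3) (4,4,3,4) (4,4,3,5) — 5.
Summing: 15 + 10 + 5 = 30.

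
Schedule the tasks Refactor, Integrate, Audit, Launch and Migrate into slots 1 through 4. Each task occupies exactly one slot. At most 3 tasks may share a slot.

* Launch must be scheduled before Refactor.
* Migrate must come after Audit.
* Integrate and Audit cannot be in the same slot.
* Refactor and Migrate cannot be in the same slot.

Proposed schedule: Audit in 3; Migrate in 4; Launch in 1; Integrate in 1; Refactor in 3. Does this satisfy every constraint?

Valid

Migrate must come after Audit — holds.
At most 3 tasks may share a slot — holds.
Refactor and Migrate cannot be in the same slot — holds.
Launch must be scheduled before Refactor — holds.
Integrate and Audit cannot be in the same slot — holds.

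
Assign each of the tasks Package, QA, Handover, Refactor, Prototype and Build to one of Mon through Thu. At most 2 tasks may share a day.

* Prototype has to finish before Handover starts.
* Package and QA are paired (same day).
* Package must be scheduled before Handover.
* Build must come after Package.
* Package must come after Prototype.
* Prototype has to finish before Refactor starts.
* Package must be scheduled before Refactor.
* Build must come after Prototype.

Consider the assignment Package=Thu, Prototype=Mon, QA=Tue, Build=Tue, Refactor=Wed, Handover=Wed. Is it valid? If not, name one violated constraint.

No. Build must come after Package is not satisfied.

Build must come after Prototype — holds.
Package must be scheduled before Handover — violated.
Prototype has to finish before Refactor starts — holds.
Package must come after Prototype — holds.
Package and QA are paired (same day) — violated.
At most 2 tasks may share a day — holds.
Package must be scheduled before Refactor — violated.
Build must come after Package — violated.
Prototype has to finish before Handover starts — holds.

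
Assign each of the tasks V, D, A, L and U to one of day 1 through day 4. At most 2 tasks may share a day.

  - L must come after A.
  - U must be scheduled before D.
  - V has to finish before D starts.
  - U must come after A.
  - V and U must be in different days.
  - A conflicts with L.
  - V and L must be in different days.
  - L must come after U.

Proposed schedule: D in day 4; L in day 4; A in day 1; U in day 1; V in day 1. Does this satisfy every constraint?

Invalid. At most 2 tasks may share a day.

U must be scheduled before D — holds.
L must come after U — holds.
At most 2 tasks may share a day — violated.
A conflicts with L — holds.
V and U must be in different days — violated.
V has to finish before D starts — holds.
V and L must be in different days — holds.
U must come after A — violated.
L must come after A — holds.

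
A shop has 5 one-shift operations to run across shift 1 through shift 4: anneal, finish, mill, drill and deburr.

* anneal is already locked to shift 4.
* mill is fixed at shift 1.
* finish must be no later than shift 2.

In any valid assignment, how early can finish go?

Finish's own window allows nothing later than shift 2.
finish at shift 1 is achievable: deburr -> shift 1; drill -> shift 1; finish -> shift 1; mill -> shift 1; anneal -> shift 4.

shift 1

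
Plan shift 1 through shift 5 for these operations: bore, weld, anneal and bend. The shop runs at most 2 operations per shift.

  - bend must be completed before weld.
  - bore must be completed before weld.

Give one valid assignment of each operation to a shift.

bore -> shift 1; anneal -> shift 2; bend -> shift 1; weld -> shift 2

Checking: bore(shift 1) before weld(shift 2); bend(shift 1) before weld(shift 2); max 2 per shift (cap 2).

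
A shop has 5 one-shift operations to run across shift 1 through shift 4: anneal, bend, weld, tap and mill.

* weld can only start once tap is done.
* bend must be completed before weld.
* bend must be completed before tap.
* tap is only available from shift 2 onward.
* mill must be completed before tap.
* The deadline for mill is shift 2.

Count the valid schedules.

24

Splitting on anneal: it can be shift 1 (6), shift 2 (6), shift 3 (6), shift 4 (6). Listing each branch's schedules as (bend, weld, tap, mill) by shift number:
anneal=shift 1: (1,3,2,1) (1,4,2,1) (1,4,3,1) (1,4,3,2) (2,4,3,1) (2,4,3,2) — 6.
anneal=shift 2: (1,3,2,1) (1,4,2,1) (1,4,3,1) (1,4,3,2) (2,4,3,1) (2,4,3,2) — 6.
anneal=shift 3: (1,3,2,1) (1,4,2,1) (1,4,3,1) (1,4,3,2) (2,4,3,1) (2,4,3,2) — 6.
anneal=shift 4: (1,3,2,1) (1,4,2,1) (1,4,3,1) (1,4,3,2) (2,4,3,1) (2,4,3,2) — 6.
Summing: 6 + 6 + 6 + 6 = 24.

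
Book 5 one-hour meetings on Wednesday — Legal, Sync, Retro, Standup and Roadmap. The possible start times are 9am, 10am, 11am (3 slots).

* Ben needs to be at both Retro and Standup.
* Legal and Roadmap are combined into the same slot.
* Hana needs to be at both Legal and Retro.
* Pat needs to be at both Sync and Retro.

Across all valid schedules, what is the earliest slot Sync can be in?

9am

Sync at 9am is achievable: Standup in 9am; Retro in 10am; Roadmap in 9am; Sync in 9am; Legal in 9am.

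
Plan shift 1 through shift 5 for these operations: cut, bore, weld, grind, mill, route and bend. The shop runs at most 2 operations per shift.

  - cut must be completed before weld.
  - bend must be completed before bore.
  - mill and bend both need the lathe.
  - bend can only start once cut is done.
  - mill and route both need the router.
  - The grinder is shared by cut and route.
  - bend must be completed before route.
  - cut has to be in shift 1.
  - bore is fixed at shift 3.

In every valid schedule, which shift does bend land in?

cut is fixed at shift 1 and must come before bend, so bend is at least shift 2.
bore is fixed at shift 3 and must come after bend, so bend is at most shift 2.
So bend must be shift 2.

shift 2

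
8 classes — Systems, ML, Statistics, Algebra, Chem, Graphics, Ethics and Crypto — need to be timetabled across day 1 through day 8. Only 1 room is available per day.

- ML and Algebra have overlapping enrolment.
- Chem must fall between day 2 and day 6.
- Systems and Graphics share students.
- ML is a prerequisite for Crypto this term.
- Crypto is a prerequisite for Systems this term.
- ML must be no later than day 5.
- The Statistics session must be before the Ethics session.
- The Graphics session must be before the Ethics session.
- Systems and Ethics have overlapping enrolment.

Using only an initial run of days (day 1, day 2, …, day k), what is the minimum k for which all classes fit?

The precedence chain requires at least 3 distinct days.
With at most 1 per day and 8 classes, at least 8 days are needed.
8 works (last occupied day: day 8): for example Algebra -> day 8; Systems -> day 7; ML -> day 1; Ethics -> day 5; Crypto -> day 6; Statistics -> day 3; Graphics -> day 4; Chem -> day 2.

8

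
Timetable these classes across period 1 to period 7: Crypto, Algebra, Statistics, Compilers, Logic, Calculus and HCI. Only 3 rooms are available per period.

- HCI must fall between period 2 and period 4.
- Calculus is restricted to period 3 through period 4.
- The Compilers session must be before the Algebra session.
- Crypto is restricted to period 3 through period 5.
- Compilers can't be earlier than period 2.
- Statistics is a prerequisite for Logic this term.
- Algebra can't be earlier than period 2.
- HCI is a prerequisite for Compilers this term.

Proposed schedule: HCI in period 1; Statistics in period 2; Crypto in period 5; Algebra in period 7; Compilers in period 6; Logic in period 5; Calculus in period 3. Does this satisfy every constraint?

Invalid. HCI must fall between period 2 and period 4.

Calculus is restricted to period 3 through period 4 — holds.
The Compilers session must be before the Algebra session — holds.
Compilers can't be earlier than period 2 — holds.
Algebra can't be earlier than period 2 — holds.
Statistics is a prerequisite for Logic this term — holds.
Crypto is restricted to period 3 through period 5 — holds.
HCI is a prerequisite for Compilers this term — holds.
HCI must fall between period 2 and period 4 — violated.
Only 3 rooms are available per period — holds.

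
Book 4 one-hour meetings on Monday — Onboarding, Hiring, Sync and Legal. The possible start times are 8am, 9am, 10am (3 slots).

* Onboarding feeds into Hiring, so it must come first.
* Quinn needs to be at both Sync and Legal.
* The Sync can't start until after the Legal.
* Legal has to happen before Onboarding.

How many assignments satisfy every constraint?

Enumerating: Hiring=10am, Onboarding=9am, Legal=8am, Sync=9am | Sync -> 10am, Onboarding -> 9am, Legal -> 8am, Hiring -> 10am.

2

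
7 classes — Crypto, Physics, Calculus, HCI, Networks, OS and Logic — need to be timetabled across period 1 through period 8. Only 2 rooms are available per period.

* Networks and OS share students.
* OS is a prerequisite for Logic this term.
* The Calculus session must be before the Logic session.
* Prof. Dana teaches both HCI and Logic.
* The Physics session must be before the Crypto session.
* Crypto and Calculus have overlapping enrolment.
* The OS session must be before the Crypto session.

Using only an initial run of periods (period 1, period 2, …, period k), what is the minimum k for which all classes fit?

4 periods

The precedence chain requires at least 2 distinct periods.
With at most 2 per period and 7 classes, at least 4 periods are needed.
4 works (last occupied period: period 4): for example Logic in period 4; Calculus in period 3; Networks in period 3; Physics in period 1; OS in period 1; Crypto in period 2; HCI in period 2.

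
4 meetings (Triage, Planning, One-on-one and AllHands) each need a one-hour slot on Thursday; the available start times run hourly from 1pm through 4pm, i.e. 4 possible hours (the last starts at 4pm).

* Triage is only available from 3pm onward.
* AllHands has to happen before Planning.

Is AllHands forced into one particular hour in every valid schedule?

AllHands can be 1pm (e.g. Triage -> 3pm, Planning -> 2pm, One-on-one -> 1pm, AllHands -> 1pm) or 2pm (e.g. Triage in 3pm; AllHands in 2pm; One-on-one in 1pm; Planning in 3pm).

No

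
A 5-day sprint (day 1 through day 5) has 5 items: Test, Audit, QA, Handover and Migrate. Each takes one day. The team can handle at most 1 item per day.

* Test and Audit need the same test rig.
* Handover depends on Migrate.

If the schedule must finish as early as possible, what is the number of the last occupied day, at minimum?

The precedence chain requires at least 2 distinct days.
With at most 1 per day and 5 tasks, at least 5 days are needed.
5 works (last occupied day: day 5): for example Audit=day 4; Test=day 3; QA=day 5; Migrate=day 1; Handover=day 2.

5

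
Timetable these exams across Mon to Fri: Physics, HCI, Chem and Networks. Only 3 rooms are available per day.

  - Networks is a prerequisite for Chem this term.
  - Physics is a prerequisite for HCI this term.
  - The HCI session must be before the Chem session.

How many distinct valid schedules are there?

Splitting on Physics: it can be Mon (20), Tue (11), Wed (4). Listing each branch's schedules as (HCI, Chem, Networks):
Physics=Mon: (Tue,Wed,Mon) (Tue,Wed,Tue) (Tue,Thu,Mon) (Tue,Thu,Tue) (Tue,Thu,Wed) (Tue,Fri,Mon) (Tue,Fri,Tue) (Tue,Fri,Wed) (Tue,Fri,Thu) (Wed,Thu,Mon) (Wed,Thu,Tue) (Wed,Thu,Wed) (Wed,Fri,Mon) (Wed,Fri,Tue) (Wed,Fri,Wed) (Wed,Fri,Thu) (Thu,Fri,Mon) (Thu,Fri,Tue) (Thu,Fri,Wed) (Thu,Fri,Thu) — 20.
Physics=Tue: (Wed,Thu,Mon) (Wed,Thu,Tue) (Wed,Thu,Wed) (Wed,Fri,Mon) (Wed,Fri,Tue) (Wed,Fri,Wed) (Wed,Fri,Thu) (Thu,Fri,Mon) (Thu,Fri,Tue) (Thu,Fri,Wed) (Thu,Fri,Thu) — 11.
Physics=Wed: (Thu,Fri,Mon) (Thu,Fri,Tue) (Thu,Fri,Wed) (Thu,Fri,Thu) — 4.
Summing: 20 + 11 + 4 = 35.

35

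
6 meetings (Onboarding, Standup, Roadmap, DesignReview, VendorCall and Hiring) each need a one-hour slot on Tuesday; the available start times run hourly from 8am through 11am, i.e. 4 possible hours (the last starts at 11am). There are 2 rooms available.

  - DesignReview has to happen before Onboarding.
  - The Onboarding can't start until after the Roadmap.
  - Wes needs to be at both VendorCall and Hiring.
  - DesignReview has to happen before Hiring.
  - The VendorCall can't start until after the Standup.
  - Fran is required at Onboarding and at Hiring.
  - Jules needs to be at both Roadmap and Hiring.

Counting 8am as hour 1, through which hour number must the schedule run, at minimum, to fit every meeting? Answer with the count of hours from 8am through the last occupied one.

3

The precedence chain requires at least 2 distinct hours.
With at most 2 per hour and 6 meetings, at least 3 hours are needed.
3 works (last occupied hour: 10am): for example VendorCall=10am, Roadmap=8am, DesignReview=8am, Hiring=9am, Standup=9am, Onboarding=10am.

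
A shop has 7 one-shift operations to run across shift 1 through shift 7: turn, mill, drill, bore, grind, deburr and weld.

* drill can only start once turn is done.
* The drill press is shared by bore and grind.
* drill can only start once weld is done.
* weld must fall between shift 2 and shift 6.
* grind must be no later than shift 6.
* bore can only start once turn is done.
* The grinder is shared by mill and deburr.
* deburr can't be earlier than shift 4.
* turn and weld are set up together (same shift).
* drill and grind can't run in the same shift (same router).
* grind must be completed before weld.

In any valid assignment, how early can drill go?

Precedence pushes drill to at least shift 3.
drill at shift 3 is achievable: drill -> shift 3, mill -> shift 1, deburr -> shift 4, weld -> shift 2, grind -> shift 1, turn -> shift 2, bore -> shift 3.

shift 3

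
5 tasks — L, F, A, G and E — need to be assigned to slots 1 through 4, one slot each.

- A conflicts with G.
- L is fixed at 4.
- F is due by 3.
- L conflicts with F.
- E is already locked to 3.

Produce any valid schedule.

A in 1, L in 4, E in 3, G in 2, F in 1

Checking: A(1) != G(2); L(4) != F(1); L=4 in [4,4]; F=1 in [1,3]; E=3 in [3,3].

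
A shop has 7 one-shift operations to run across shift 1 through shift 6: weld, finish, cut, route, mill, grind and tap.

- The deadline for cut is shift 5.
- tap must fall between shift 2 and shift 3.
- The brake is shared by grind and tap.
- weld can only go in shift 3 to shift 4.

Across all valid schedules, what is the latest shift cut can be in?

shift 5

Cut's own window allows nothing later than shift 5.
cut at shift 5 is achievable: finish in shift 1; tap in shift 2; route in shift 1; weld in shift 3; grind in shift 1; mill in shift 1; cut in shift 5.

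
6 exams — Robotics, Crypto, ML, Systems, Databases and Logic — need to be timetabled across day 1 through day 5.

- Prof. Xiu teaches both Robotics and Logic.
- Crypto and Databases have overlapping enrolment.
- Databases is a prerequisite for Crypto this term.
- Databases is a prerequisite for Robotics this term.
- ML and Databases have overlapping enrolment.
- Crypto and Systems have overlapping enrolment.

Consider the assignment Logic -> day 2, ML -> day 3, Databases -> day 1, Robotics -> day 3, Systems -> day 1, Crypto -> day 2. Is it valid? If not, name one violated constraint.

Crypto and Systems have overlapping enrolment — holds.
Prof. Xiu teaches both Robotics and Logic — holds.
Crypto and Databases have overlapping enrolment — holds.
ML and Databases have overlapping enrolment — holds.
Databases is a prerequisite for Robotics this term — holds.
Databases is a prerequisite for Crypto this term — holds.

Valid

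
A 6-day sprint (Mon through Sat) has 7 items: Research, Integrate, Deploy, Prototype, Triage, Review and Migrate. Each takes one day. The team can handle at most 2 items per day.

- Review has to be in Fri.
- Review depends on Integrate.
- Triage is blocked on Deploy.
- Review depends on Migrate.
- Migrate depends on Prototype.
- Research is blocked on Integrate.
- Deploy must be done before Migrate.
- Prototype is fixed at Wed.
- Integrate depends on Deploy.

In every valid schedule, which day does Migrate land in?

Prototype is fixed at Wed and must come before Migrate, so Migrate is at least Thu.
Review is fixed at Fri and must come after Migrate, so Migrate is at most Thu.
So Migrate must be Thu.

Thu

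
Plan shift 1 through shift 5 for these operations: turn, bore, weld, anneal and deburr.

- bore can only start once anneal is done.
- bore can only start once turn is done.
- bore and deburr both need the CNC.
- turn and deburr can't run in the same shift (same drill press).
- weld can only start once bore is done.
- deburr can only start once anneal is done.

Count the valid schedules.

42

Splitting on turn: it can be shift 1 (25), shift 2 (13), shift 3 (4). Listing each branch's schedules as (bore, weld, anneal, deburr) by shift number:
turn=shift 1: (2,3,1,3) (2,3,1,4) (2,3,1,5) (2,4,1,3) (2,4,1,4) (2,4,1,5) (2,5,1,3) (2,5,1,4) (2,5,1,5) (3,4,1,2) (3,4,1,4) (3,4,1,5) (3,4,2,4) (3,4,2,5) (3,5,1,2) (3,5,1,4) (3,5,1,5) (3,5,2,4) (3,5,2,5) (4,5,1,2) (4,5,1,3) (4,5,1,5) (4,5,2,3) (4,5,2,5) (4,5,3,5) — 25.
turn=shift 2: (3,4,1,4) (3,4,1,5) (3,4,2,4) (3,4,2,5) (3,5,1,4) (3,5,1,5) (3,5,2,4) (3,5,2,5) (4,5,1,3) (4,5,1,5) (4,5,2,3) (4,5,2,5) (4,5,3,5) — 13.
turn=shift 3: (4,5,1,2) (4,5,1,5) (4,5,2,5) (4,5,3,5) — 4.
Summing: 25 + 13 + 4 = 42.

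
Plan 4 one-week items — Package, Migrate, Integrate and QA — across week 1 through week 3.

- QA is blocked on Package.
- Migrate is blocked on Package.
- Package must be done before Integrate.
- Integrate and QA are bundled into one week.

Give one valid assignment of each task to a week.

Package in week 1; Integrate in week 2; Migrate in week 2; QA in week 2

Checking: Package(week 1) before QA(week 2); Package(week 1) before Integrate(week 2); Package(week 1) before Migrate(week 2); Integrate = QA = week 2.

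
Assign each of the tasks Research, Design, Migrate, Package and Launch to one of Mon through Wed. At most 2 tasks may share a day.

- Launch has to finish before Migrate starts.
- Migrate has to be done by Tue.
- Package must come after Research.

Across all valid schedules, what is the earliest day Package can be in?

Precedence pushes Package to at least Tue.
Package at Tue is achievable: Research -> Mon; Launch -> Mon; Migrate -> Tue; Package -> Tue; Design -> Wed.

Tue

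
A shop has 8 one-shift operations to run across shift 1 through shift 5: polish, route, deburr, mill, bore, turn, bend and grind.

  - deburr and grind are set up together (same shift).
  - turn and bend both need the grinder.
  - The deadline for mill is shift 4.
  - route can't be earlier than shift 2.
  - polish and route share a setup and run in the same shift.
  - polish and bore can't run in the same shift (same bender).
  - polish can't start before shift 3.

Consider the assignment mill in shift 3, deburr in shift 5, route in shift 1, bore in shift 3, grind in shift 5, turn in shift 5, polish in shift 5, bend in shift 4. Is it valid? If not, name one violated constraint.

No. route can't be earlier than shift 2 is not satisfied.

deburr and grind are set up together (same shift) — holds.
polish and route share a setup and run in the same shift — violated.
polish and bore can't run in the same shift (same bender) — holds.
polish can't start before shift 3 — holds.
turn and bend both need the grinder — holds.
route can't be earlier than shift 2 — violated.
The deadline for mill is shift 4 — holds.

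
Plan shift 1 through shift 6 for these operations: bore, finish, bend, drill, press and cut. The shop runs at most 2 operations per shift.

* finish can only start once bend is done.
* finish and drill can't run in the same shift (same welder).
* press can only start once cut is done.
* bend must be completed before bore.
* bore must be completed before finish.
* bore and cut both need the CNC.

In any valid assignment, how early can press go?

shift 2

Precedence pushes press to at least shift 2.
press at shift 2 is achievable: cut=shift 1; press=shift 2; finish=shift 3; bore=shift 2; bend=shift 1; drill=shift 4.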